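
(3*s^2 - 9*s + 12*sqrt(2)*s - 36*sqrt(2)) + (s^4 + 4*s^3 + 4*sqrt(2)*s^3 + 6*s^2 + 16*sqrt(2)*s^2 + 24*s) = s^4 + 4*s^3 + 4*sqrt(2)*s^3 + 9*s^2 + 16*sqrt(2)*s^2 + 15*s + 12*sqrt(2)*s - 36*sqrt(2)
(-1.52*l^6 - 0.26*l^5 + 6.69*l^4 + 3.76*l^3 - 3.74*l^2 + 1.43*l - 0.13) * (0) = 0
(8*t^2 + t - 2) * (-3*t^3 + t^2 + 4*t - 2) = -24*t^5 + 5*t^4 + 39*t^3 - 14*t^2 - 10*t + 4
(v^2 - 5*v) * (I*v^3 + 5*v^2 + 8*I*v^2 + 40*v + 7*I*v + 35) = I*v^5 + 5*v^4 + 3*I*v^4 + 15*v^3 - 33*I*v^3 - 165*v^2 - 35*I*v^2 - 175*v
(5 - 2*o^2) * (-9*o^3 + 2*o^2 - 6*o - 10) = 18*o^5 - 4*o^4 - 33*o^3 + 30*o^2 - 30*o - 50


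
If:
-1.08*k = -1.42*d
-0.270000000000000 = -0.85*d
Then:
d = 0.32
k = 0.42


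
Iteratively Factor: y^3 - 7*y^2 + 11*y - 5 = (y - 1)*(y^2 - 6*y + 5) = (y - 1)^2*(y - 5)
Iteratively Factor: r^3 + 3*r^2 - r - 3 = (r - 1)*(r^2 + 4*r + 3) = (r - 1)*(r + 3)*(r + 1)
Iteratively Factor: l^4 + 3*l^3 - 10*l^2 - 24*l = (l - 3)*(l^3 + 6*l^2 + 8*l) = (l - 3)*(l + 4)*(l^2 + 2*l) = (l - 3)*(l + 2)*(l + 4)*(l)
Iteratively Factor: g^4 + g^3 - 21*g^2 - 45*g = (g)*(g^3 + g^2 - 21*g - 45) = g*(g - 5)*(g^2 + 6*g + 9) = g*(g - 5)*(g + 3)*(g + 3)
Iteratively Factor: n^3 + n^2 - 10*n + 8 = (n - 2)*(n^2 + 3*n - 4) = (n - 2)*(n + 4)*(n - 1)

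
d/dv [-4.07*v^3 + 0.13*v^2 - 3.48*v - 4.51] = -12.21*v^2 + 0.26*v - 3.48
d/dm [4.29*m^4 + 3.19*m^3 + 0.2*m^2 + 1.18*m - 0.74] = 17.16*m^3 + 9.57*m^2 + 0.4*m + 1.18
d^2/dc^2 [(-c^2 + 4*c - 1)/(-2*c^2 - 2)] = 4*c*(3 - c^2)/(c^6 + 3*c^4 + 3*c^2 + 1)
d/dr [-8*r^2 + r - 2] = 1 - 16*r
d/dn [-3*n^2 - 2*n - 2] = -6*n - 2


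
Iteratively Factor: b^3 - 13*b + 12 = (b - 1)*(b^2 + b - 12) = (b - 1)*(b + 4)*(b - 3)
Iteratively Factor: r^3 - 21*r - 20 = (r - 5)*(r^2 + 5*r + 4) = (r - 5)*(r + 4)*(r + 1)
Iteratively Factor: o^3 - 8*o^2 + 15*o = (o - 5)*(o^2 - 3*o) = o*(o - 5)*(o - 3)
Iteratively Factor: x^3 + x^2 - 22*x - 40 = (x - 5)*(x^2 + 6*x + 8) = (x - 5)*(x + 4)*(x + 2)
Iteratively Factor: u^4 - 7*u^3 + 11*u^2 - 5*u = (u)*(u^3 - 7*u^2 + 11*u - 5) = u*(u - 1)*(u^2 - 6*u + 5) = u*(u - 5)*(u - 1)*(u - 1)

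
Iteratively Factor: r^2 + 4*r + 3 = (r + 3)*(r + 1)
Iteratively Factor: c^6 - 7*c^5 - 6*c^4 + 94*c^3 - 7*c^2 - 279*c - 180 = (c - 4)*(c^5 - 3*c^4 - 18*c^3 + 22*c^2 + 81*c + 45) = (c - 4)*(c + 3)*(c^4 - 6*c^3 + 22*c + 15) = (c - 4)*(c - 3)*(c + 3)*(c^3 - 3*c^2 - 9*c - 5) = (c - 4)*(c - 3)*(c + 1)*(c + 3)*(c^2 - 4*c - 5) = (c - 5)*(c - 4)*(c - 3)*(c + 1)*(c + 3)*(c + 1)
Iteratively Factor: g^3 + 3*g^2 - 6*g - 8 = (g - 2)*(g^2 + 5*g + 4) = (g - 2)*(g + 1)*(g + 4)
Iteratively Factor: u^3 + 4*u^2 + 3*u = (u)*(u^2 + 4*u + 3) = u*(u + 1)*(u + 3)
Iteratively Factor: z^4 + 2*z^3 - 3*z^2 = (z)*(z^3 + 2*z^2 - 3*z) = z^2*(z^2 + 2*z - 3) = z^2*(z - 1)*(z + 3)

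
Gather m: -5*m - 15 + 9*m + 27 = 4*m + 12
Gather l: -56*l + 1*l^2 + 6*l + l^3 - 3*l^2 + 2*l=l^3 - 2*l^2 - 48*l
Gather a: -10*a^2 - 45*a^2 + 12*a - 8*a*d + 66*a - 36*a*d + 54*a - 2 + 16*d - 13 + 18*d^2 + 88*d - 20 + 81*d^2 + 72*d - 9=-55*a^2 + a*(132 - 44*d) + 99*d^2 + 176*d - 44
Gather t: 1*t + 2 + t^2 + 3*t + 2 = t^2 + 4*t + 4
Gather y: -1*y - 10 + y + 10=0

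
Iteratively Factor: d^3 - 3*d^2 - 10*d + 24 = (d - 4)*(d^2 + d - 6) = (d - 4)*(d - 2)*(d + 3)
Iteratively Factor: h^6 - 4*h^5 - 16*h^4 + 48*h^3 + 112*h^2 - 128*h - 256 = (h - 4)*(h^5 - 16*h^3 - 16*h^2 + 48*h + 64) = (h - 4)*(h - 2)*(h^4 + 2*h^3 - 12*h^2 - 40*h - 32) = (h - 4)^2*(h - 2)*(h^3 + 6*h^2 + 12*h + 8) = (h - 4)^2*(h - 2)*(h + 2)*(h^2 + 4*h + 4) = (h - 4)^2*(h - 2)*(h + 2)^2*(h + 2)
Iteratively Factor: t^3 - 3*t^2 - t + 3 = (t - 1)*(t^2 - 2*t - 3) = (t - 3)*(t - 1)*(t + 1)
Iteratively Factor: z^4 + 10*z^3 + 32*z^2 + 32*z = (z)*(z^3 + 10*z^2 + 32*z + 32) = z*(z + 4)*(z^2 + 6*z + 8) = z*(z + 4)^2*(z + 2)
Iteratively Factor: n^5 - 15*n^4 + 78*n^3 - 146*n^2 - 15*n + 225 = (n - 5)*(n^4 - 10*n^3 + 28*n^2 - 6*n - 45) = (n - 5)*(n - 3)*(n^3 - 7*n^2 + 7*n + 15) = (n - 5)*(n - 3)^2*(n^2 - 4*n - 5) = (n - 5)^2*(n - 3)^2*(n + 1)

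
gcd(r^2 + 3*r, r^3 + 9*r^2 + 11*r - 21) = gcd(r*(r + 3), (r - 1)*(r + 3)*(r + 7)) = r + 3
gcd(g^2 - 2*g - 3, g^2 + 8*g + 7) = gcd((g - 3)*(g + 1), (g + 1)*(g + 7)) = g + 1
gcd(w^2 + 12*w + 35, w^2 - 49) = w + 7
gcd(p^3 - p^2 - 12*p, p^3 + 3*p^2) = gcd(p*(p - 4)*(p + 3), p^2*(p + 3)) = p^2 + 3*p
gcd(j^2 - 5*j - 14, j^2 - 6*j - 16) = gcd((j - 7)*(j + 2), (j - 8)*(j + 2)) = j + 2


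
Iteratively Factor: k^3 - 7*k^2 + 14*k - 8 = (k - 1)*(k^2 - 6*k + 8) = (k - 2)*(k - 1)*(k - 4)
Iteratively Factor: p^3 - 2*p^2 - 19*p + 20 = (p - 5)*(p^2 + 3*p - 4) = (p - 5)*(p - 1)*(p + 4)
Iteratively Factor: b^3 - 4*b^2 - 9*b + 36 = (b - 3)*(b^2 - b - 12) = (b - 4)*(b - 3)*(b + 3)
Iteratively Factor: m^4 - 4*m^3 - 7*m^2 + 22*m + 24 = (m + 2)*(m^3 - 6*m^2 + 5*m + 12) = (m - 3)*(m + 2)*(m^2 - 3*m - 4) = (m - 4)*(m - 3)*(m + 2)*(m + 1)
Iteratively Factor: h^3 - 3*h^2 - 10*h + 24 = (h - 2)*(h^2 - h - 12) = (h - 4)*(h - 2)*(h + 3)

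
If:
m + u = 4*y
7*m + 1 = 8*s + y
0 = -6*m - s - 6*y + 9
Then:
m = 71/55 - 47*y/55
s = 69/55 - 48*y/55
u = 267*y/55 - 71/55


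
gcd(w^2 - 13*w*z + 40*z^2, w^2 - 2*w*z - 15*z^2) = -w + 5*z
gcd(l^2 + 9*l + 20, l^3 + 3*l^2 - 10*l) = l + 5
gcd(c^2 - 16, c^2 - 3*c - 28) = c + 4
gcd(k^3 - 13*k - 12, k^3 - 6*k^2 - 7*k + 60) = k^2 - k - 12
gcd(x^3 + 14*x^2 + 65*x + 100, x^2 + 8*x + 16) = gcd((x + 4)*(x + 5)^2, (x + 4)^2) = x + 4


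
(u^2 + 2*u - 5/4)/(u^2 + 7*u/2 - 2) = (u + 5/2)/(u + 4)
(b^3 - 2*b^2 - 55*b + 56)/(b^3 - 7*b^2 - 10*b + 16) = (b + 7)/(b + 2)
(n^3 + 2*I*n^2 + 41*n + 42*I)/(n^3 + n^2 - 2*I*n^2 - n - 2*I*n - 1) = (n^3 + 2*I*n^2 + 41*n + 42*I)/(n^3 + n^2*(1 - 2*I) - n*(1 + 2*I) - 1)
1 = 1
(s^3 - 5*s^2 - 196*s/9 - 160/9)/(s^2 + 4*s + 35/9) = (3*s^2 - 20*s - 32)/(3*s + 7)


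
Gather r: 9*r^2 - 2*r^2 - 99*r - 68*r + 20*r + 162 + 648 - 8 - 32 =7*r^2 - 147*r + 770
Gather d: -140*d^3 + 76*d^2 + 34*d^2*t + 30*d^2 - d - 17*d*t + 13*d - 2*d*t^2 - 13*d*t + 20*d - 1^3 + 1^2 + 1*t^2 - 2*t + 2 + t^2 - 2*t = -140*d^3 + d^2*(34*t + 106) + d*(-2*t^2 - 30*t + 32) + 2*t^2 - 4*t + 2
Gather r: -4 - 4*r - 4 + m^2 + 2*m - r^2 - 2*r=m^2 + 2*m - r^2 - 6*r - 8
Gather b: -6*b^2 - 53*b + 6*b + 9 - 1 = -6*b^2 - 47*b + 8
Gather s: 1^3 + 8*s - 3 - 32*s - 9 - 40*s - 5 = -64*s - 16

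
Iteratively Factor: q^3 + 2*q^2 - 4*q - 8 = (q + 2)*(q^2 - 4) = (q - 2)*(q + 2)*(q + 2)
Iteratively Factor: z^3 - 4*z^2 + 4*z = (z - 2)*(z^2 - 2*z) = z*(z - 2)*(z - 2)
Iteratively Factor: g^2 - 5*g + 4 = (g - 1)*(g - 4)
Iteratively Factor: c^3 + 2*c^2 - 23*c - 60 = (c + 4)*(c^2 - 2*c - 15) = (c + 3)*(c + 4)*(c - 5)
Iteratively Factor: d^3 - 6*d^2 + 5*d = (d)*(d^2 - 6*d + 5) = d*(d - 5)*(d - 1)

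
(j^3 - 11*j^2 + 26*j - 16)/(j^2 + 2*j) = (j^3 - 11*j^2 + 26*j - 16)/(j*(j + 2))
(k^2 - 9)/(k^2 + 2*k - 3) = (k - 3)/(k - 1)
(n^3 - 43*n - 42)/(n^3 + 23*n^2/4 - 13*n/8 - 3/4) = 8*(n^2 - 6*n - 7)/(8*n^2 - 2*n - 1)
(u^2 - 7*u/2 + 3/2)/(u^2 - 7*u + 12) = (u - 1/2)/(u - 4)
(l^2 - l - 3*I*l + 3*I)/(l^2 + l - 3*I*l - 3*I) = (l - 1)/(l + 1)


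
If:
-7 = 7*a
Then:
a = -1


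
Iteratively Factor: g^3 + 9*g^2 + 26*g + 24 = (g + 2)*(g^2 + 7*g + 12) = (g + 2)*(g + 4)*(g + 3)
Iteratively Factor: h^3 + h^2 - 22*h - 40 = (h + 4)*(h^2 - 3*h - 10) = (h - 5)*(h + 4)*(h + 2)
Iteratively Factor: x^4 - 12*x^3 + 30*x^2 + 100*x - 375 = (x - 5)*(x^3 - 7*x^2 - 5*x + 75) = (x - 5)^2*(x^2 - 2*x - 15) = (x - 5)^3*(x + 3)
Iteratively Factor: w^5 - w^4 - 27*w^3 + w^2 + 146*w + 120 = (w - 5)*(w^4 + 4*w^3 - 7*w^2 - 34*w - 24) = (w - 5)*(w + 2)*(w^3 + 2*w^2 - 11*w - 12) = (w - 5)*(w - 3)*(w + 2)*(w^2 + 5*w + 4) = (w - 5)*(w - 3)*(w + 1)*(w + 2)*(w + 4)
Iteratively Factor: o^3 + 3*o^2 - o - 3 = (o - 1)*(o^2 + 4*o + 3) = (o - 1)*(o + 3)*(o + 1)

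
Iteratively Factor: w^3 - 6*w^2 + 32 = (w + 2)*(w^2 - 8*w + 16) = (w - 4)*(w + 2)*(w - 4)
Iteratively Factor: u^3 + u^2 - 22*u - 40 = (u + 4)*(u^2 - 3*u - 10) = (u - 5)*(u + 4)*(u + 2)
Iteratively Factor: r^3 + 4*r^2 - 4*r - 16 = (r + 2)*(r^2 + 2*r - 8) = (r + 2)*(r + 4)*(r - 2)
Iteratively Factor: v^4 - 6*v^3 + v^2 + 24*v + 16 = (v + 1)*(v^3 - 7*v^2 + 8*v + 16) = (v - 4)*(v + 1)*(v^2 - 3*v - 4) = (v - 4)*(v + 1)^2*(v - 4)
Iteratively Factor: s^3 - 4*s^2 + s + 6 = (s + 1)*(s^2 - 5*s + 6) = (s - 3)*(s + 1)*(s - 2)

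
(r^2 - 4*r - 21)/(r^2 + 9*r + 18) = (r - 7)/(r + 6)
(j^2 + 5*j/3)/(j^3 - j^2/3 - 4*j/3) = (3*j + 5)/(3*j^2 - j - 4)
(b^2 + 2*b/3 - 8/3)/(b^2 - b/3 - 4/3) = (b + 2)/(b + 1)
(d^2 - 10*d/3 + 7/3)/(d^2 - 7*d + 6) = (d - 7/3)/(d - 6)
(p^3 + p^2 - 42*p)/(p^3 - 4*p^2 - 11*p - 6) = p*(p + 7)/(p^2 + 2*p + 1)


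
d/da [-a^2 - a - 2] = -2*a - 1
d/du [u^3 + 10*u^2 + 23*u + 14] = 3*u^2 + 20*u + 23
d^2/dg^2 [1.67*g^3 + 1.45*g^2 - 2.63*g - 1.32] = 10.02*g + 2.9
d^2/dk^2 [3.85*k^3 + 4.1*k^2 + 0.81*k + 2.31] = 23.1*k + 8.2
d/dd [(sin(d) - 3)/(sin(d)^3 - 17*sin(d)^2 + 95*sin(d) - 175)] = 2*(8*sin(d) + cos(d)^2 - 12)*cos(d)/((sin(d) - 7)^2*(sin(d) - 5)^3)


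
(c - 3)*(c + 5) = c^2 + 2*c - 15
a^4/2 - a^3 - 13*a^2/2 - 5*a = a*(a/2 + 1/2)*(a - 5)*(a + 2)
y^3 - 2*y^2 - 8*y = y*(y - 4)*(y + 2)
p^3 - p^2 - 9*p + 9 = (p - 3)*(p - 1)*(p + 3)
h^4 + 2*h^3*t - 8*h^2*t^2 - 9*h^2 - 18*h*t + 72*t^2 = (h - 3)*(h + 3)*(h - 2*t)*(h + 4*t)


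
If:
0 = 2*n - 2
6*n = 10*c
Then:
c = 3/5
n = 1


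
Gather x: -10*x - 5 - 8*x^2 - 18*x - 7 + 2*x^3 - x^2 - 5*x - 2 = 2*x^3 - 9*x^2 - 33*x - 14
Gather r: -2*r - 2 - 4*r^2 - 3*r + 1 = -4*r^2 - 5*r - 1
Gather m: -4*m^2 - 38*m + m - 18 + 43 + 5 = -4*m^2 - 37*m + 30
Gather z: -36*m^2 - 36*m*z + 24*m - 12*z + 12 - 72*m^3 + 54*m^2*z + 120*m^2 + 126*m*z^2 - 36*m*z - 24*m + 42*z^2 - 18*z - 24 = -72*m^3 + 84*m^2 + z^2*(126*m + 42) + z*(54*m^2 - 72*m - 30) - 12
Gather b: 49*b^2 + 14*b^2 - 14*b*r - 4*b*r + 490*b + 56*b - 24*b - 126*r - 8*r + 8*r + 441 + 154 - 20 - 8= 63*b^2 + b*(522 - 18*r) - 126*r + 567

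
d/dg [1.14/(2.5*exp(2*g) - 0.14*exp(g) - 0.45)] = (0.1596 - 5.7*exp(g))*exp(g)/(-2.5*exp(2*g) + 0.14*exp(g) + 0.45)^2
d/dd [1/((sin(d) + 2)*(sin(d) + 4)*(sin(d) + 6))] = (-24*sin(d) + 3*cos(d)^2 - 47)*cos(d)/((sin(d) + 2)^2*(sin(d) + 4)^2*(sin(d) + 6)^2)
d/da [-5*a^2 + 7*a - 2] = 7 - 10*a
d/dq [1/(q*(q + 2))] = 2*(-q - 1)/(q^2*(q^2 + 4*q + 4))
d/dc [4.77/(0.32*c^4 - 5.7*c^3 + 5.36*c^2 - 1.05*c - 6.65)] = (-6.1056*c^3 + 81.567*c^2 - 51.1344*c + 5.0085)/(-0.32*c^4 + 5.7*c^3 - 5.36*c^2 + 1.05*c + 6.65)^2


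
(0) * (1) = 0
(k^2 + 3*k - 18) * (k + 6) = k^3 + 9*k^2 - 108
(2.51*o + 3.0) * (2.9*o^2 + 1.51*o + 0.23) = 7.279*o^3 + 12.4901*o^2 + 5.1073*o + 0.69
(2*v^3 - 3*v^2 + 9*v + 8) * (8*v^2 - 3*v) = 16*v^5 - 30*v^4 + 81*v^3 + 37*v^2 - 24*v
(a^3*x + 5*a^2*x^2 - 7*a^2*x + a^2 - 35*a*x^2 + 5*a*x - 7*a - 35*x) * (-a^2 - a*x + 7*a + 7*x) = -a^5*x - 6*a^4*x^2 + 14*a^4*x - a^4 - 5*a^3*x^3 + 84*a^3*x^2 - 55*a^3*x + 14*a^3 + 70*a^2*x^3 - 299*a^2*x^2 + 84*a^2*x - 49*a^2 - 245*a*x^3 + 70*a*x^2 - 294*a*x - 245*x^2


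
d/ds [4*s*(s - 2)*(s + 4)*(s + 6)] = 16*s^3 + 96*s^2 + 32*s - 192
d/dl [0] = 0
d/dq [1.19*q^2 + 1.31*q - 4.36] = 2.38*q + 1.31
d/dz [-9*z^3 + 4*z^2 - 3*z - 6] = -27*z^2 + 8*z - 3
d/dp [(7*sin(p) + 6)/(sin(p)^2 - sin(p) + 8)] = (-7*sin(p)^2 - 12*sin(p) + 62)*cos(p)/(sin(p)^2 - sin(p) + 8)^2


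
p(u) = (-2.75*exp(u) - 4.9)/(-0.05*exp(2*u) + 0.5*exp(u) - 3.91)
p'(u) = (-2.75*exp(u) - 4.9)*(0.1*exp(2*u) - 0.5*exp(u))/(-0.05*exp(2*u) + 0.5*exp(u) - 3.91)^2 - 2.75*exp(u)/(-0.05*exp(2*u) + 0.5*exp(u) - 3.91)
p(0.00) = 2.21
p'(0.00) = 1.05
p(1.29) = 5.41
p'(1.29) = 4.60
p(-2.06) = 1.36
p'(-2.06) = 0.11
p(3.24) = 3.16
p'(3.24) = -4.03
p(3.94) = 1.33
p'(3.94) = -1.58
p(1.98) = 8.52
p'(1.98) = 2.09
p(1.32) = 5.55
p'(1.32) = 4.71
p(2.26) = 8.42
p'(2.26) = -2.87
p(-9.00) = 1.25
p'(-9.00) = 0.00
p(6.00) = 0.14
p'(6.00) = -0.14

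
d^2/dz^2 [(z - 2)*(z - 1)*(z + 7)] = 6*z + 8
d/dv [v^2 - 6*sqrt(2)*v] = 2*v - 6*sqrt(2)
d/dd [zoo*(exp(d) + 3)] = zoo*exp(d)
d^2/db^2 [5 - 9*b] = 0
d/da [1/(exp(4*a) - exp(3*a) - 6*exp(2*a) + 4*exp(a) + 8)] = (-4*exp(3*a) + 3*exp(2*a) + 12*exp(a) - 4)*exp(a)/(exp(4*a) - exp(3*a) - 6*exp(2*a) + 4*exp(a) + 8)^2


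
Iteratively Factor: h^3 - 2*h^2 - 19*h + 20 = (h + 4)*(h^2 - 6*h + 5) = (h - 1)*(h + 4)*(h - 5)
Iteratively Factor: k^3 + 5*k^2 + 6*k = (k + 2)*(k^2 + 3*k) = k*(k + 2)*(k + 3)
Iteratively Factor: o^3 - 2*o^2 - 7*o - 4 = (o + 1)*(o^2 - 3*o - 4) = (o - 4)*(o + 1)*(o + 1)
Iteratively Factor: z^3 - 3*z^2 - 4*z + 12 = (z - 2)*(z^2 - z - 6) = (z - 2)*(z + 2)*(z - 3)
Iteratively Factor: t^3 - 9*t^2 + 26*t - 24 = (t - 4)*(t^2 - 5*t + 6) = (t - 4)*(t - 2)*(t - 3)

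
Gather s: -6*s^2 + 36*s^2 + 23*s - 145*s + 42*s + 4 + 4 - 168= 30*s^2 - 80*s - 160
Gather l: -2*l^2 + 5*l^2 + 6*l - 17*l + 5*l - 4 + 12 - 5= 3*l^2 - 6*l + 3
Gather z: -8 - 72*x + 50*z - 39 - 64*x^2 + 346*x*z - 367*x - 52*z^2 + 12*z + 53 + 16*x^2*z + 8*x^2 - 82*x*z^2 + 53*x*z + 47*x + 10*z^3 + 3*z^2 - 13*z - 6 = -56*x^2 - 392*x + 10*z^3 + z^2*(-82*x - 49) + z*(16*x^2 + 399*x + 49)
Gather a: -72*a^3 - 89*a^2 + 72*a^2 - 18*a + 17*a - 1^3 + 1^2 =-72*a^3 - 17*a^2 - a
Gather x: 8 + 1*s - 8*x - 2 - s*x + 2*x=s + x*(-s - 6) + 6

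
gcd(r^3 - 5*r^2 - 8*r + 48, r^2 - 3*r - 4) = r - 4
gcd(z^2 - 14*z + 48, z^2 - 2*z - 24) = z - 6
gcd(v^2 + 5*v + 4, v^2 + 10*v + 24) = v + 4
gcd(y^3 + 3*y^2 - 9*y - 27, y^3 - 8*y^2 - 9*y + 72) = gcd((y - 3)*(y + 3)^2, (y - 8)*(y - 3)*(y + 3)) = y^2 - 9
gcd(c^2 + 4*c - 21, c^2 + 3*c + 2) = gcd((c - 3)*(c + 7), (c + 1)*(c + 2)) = 1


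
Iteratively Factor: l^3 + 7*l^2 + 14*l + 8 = (l + 2)*(l^2 + 5*l + 4) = (l + 1)*(l + 2)*(l + 4)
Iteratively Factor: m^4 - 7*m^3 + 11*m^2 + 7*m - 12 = (m + 1)*(m^3 - 8*m^2 + 19*m - 12) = (m - 1)*(m + 1)*(m^2 - 7*m + 12) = (m - 4)*(m - 1)*(m + 1)*(m - 3)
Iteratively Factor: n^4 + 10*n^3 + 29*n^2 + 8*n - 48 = (n + 4)*(n^3 + 6*n^2 + 5*n - 12) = (n + 3)*(n + 4)*(n^2 + 3*n - 4) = (n - 1)*(n + 3)*(n + 4)*(n + 4)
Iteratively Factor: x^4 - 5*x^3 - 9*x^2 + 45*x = (x + 3)*(x^3 - 8*x^2 + 15*x) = (x - 3)*(x + 3)*(x^2 - 5*x) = (x - 5)*(x - 3)*(x + 3)*(x)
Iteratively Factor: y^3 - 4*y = (y + 2)*(y^2 - 2*y) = y*(y + 2)*(y - 2)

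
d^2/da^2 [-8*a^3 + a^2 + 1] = 2 - 48*a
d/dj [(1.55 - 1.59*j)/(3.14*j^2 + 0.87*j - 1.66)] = (4.9926*j^2 - 9.734*j + 1.2909)/(9.8596*j^4 + 5.4636*j^3 - 9.6679*j^2 - 2.8884*j + 2.7556)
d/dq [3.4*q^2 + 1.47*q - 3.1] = 6.8*q + 1.47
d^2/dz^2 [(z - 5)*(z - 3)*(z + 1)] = 6*z - 14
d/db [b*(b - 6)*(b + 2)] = 3*b^2 - 8*b - 12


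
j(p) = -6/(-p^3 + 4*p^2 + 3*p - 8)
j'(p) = -6*(3*p^2 - 8*p - 3)/(-p^3 + 4*p^2 + 3*p - 8)^2 = 6*(-3*p^2 + 8*p + 3)/(p^3 - 4*p^2 - 3*p + 8)^2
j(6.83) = 0.05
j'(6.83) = -0.03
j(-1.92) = -0.74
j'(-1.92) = -2.16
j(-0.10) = 0.73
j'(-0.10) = 0.19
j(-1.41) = 4.07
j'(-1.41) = -39.32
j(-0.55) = 0.73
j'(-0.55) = -0.20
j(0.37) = 0.94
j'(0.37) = 0.81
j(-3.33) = -0.09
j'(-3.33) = -0.09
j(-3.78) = -0.07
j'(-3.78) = -0.05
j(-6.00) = -0.02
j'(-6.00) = -0.00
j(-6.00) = -0.02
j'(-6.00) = -0.00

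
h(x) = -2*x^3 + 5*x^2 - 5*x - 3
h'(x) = -6*x^2 + 10*x - 5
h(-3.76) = 192.80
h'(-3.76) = -127.43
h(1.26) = -5.36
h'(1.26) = -1.93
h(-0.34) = -0.64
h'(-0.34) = -9.09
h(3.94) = -67.41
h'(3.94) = -58.74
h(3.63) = -50.93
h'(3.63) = -47.76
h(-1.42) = 19.91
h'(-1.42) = -31.30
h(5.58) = -222.70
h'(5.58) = -136.02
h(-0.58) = 1.97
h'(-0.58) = -12.82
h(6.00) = -285.00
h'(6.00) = -161.00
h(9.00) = -1101.00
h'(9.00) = -401.00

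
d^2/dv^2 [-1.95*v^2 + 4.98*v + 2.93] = -3.90000000000000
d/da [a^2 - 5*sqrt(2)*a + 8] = 2*a - 5*sqrt(2)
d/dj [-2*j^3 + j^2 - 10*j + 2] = -6*j^2 + 2*j - 10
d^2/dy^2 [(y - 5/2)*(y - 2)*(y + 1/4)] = 6*y - 17/2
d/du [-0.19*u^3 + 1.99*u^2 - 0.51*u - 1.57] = -0.57*u^2 + 3.98*u - 0.51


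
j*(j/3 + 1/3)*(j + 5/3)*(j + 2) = j^4/3 + 14*j^3/9 + 7*j^2/3 + 10*j/9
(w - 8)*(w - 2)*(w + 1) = w^3 - 9*w^2 + 6*w + 16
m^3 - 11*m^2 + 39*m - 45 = (m - 5)*(m - 3)^2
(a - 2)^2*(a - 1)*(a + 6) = a^4 + a^3 - 22*a^2 + 44*a - 24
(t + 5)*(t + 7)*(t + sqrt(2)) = t^3 + sqrt(2)*t^2 + 12*t^2 + 12*sqrt(2)*t + 35*t + 35*sqrt(2)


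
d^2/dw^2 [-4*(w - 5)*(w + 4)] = -8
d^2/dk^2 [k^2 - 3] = 2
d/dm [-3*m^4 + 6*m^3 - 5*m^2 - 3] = 2*m*(-6*m^2 + 9*m - 5)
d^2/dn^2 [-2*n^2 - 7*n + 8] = -4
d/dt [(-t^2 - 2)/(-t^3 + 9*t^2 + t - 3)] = (-t^4 - 7*t^2 + 42*t + 2)/(t^6 - 18*t^5 + 79*t^4 + 24*t^3 - 53*t^2 - 6*t + 9)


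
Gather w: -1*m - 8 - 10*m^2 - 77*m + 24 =-10*m^2 - 78*m + 16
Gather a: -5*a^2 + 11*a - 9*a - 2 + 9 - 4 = -5*a^2 + 2*a + 3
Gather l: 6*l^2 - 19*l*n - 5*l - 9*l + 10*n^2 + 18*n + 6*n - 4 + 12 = 6*l^2 + l*(-19*n - 14) + 10*n^2 + 24*n + 8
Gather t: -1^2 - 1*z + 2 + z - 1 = 0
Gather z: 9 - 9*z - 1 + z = 8 - 8*z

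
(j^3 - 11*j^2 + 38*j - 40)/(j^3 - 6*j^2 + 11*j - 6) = (j^2 - 9*j + 20)/(j^2 - 4*j + 3)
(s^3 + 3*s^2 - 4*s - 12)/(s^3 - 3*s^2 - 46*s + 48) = (s^3 + 3*s^2 - 4*s - 12)/(s^3 - 3*s^2 - 46*s + 48)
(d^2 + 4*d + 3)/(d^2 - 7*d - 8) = (d + 3)/(d - 8)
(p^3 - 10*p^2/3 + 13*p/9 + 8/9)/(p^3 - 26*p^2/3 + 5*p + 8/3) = (p - 8/3)/(p - 8)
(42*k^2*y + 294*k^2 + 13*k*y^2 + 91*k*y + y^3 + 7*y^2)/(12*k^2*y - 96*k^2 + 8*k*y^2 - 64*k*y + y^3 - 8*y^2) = (7*k*y + 49*k + y^2 + 7*y)/(2*k*y - 16*k + y^2 - 8*y)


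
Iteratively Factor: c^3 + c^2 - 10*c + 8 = (c + 4)*(c^2 - 3*c + 2) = (c - 1)*(c + 4)*(c - 2)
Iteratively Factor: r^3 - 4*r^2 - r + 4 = (r - 4)*(r^2 - 1) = (r - 4)*(r - 1)*(r + 1)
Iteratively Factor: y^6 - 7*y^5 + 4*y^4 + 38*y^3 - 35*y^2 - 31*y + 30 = (y - 5)*(y^5 - 2*y^4 - 6*y^3 + 8*y^2 + 5*y - 6) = (y - 5)*(y - 3)*(y^4 + y^3 - 3*y^2 - y + 2) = (y - 5)*(y - 3)*(y + 2)*(y^3 - y^2 - y + 1) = (y - 5)*(y - 3)*(y - 1)*(y + 2)*(y^2 - 1) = (y - 5)*(y - 3)*(y - 1)*(y + 1)*(y + 2)*(y - 1)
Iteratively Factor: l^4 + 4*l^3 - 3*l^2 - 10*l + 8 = (l + 2)*(l^3 + 2*l^2 - 7*l + 4) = (l - 1)*(l + 2)*(l^2 + 3*l - 4) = (l - 1)*(l + 2)*(l + 4)*(l - 1)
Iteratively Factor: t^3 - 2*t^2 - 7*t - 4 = (t - 4)*(t^2 + 2*t + 1) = (t - 4)*(t + 1)*(t + 1)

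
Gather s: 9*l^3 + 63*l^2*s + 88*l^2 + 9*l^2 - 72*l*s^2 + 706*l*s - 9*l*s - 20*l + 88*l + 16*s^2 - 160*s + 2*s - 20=9*l^3 + 97*l^2 + 68*l + s^2*(16 - 72*l) + s*(63*l^2 + 697*l - 158) - 20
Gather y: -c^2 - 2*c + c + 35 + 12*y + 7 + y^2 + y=-c^2 - c + y^2 + 13*y + 42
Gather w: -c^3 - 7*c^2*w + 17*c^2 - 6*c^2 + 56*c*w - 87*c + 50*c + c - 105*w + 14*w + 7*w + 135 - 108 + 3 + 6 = -c^3 + 11*c^2 - 36*c + w*(-7*c^2 + 56*c - 84) + 36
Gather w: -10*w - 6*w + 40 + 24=64 - 16*w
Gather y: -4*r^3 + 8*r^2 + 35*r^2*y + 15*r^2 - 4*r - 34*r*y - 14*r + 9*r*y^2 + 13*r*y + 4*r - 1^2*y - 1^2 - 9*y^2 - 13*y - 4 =-4*r^3 + 23*r^2 - 14*r + y^2*(9*r - 9) + y*(35*r^2 - 21*r - 14) - 5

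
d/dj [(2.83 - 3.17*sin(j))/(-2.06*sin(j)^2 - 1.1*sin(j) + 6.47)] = (-6.5302*sin(j)^2 + 11.6596*sin(j) - 17.3969)*cos(j)/(4.2436*sin(j)^4 + 4.532*sin(j)^3 - 25.4464*sin(j)^2 - 14.234*sin(j) + 41.8609)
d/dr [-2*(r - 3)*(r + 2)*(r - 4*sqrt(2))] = -6*r^2 + 4*r + 16*sqrt(2)*r - 8*sqrt(2) + 12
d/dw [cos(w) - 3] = -sin(w)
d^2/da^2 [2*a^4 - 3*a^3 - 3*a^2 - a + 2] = 24*a^2 - 18*a - 6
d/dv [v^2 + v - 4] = 2*v + 1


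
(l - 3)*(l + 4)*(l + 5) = l^3 + 6*l^2 - 7*l - 60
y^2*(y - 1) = y^3 - y^2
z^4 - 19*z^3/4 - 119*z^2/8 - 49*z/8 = z*(z - 7)*(z + 1/2)*(z + 7/4)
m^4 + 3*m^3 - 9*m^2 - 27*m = m*(m - 3)*(m + 3)^2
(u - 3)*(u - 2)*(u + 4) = u^3 - u^2 - 14*u + 24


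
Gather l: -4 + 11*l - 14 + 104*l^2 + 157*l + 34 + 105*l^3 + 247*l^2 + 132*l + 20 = 105*l^3 + 351*l^2 + 300*l + 36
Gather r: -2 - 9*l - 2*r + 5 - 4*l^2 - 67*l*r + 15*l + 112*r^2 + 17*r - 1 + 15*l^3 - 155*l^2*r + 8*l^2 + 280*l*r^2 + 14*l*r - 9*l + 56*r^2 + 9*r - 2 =15*l^3 + 4*l^2 - 3*l + r^2*(280*l + 168) + r*(-155*l^2 - 53*l + 24)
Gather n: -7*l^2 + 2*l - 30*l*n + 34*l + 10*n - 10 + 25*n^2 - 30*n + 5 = -7*l^2 + 36*l + 25*n^2 + n*(-30*l - 20) - 5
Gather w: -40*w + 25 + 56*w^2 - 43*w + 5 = 56*w^2 - 83*w + 30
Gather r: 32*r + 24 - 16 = 32*r + 8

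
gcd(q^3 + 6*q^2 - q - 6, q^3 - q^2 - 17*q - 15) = q + 1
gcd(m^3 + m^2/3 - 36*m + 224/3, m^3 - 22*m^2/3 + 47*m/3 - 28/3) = m - 4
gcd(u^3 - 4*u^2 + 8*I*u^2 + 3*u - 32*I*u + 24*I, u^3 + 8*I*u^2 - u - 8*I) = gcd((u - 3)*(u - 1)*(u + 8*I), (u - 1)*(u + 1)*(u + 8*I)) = u^2 + u*(-1 + 8*I) - 8*I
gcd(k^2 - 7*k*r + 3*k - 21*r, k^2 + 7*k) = 1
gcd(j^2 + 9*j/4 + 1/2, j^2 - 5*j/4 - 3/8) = j + 1/4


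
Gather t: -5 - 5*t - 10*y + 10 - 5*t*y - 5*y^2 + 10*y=t*(-5*y - 5) - 5*y^2 + 5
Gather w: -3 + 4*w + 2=4*w - 1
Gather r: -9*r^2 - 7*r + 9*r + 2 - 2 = -9*r^2 + 2*r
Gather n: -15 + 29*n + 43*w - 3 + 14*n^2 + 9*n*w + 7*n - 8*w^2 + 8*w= 14*n^2 + n*(9*w + 36) - 8*w^2 + 51*w - 18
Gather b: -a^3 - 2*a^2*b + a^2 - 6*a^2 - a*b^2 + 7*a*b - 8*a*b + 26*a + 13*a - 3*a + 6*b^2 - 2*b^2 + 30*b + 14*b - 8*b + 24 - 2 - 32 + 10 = -a^3 - 5*a^2 + 36*a + b^2*(4 - a) + b*(-2*a^2 - a + 36)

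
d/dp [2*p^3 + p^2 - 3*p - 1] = 6*p^2 + 2*p - 3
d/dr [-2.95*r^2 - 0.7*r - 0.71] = -5.9*r - 0.7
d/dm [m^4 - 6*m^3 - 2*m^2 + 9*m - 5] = 4*m^3 - 18*m^2 - 4*m + 9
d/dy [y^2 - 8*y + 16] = 2*y - 8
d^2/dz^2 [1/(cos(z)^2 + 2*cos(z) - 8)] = (-8*sin(z)^4 + 76*sin(z)^2 - 17*cos(z) - 3*cos(3*z) - 20)/(2*(cos(z) - 2)^3*(cos(z) + 4)^3)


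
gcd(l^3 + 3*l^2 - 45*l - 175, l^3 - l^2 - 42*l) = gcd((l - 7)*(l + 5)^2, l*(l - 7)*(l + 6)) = l - 7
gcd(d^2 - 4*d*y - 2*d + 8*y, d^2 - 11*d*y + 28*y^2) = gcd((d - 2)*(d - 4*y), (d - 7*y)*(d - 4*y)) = -d + 4*y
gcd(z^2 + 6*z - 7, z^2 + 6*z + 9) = 1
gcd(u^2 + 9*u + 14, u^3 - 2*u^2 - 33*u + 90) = 1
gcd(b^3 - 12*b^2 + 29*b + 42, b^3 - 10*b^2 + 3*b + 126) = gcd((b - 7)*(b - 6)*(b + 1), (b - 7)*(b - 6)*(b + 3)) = b^2 - 13*b + 42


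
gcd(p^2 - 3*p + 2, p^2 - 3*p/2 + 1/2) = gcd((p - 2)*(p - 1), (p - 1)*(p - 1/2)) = p - 1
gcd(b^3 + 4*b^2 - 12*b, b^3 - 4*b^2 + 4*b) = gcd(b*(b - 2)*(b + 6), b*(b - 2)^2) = b^2 - 2*b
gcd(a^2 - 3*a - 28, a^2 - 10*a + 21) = a - 7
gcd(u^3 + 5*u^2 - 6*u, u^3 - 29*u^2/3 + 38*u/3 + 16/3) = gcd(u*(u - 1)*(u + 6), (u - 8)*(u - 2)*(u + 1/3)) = 1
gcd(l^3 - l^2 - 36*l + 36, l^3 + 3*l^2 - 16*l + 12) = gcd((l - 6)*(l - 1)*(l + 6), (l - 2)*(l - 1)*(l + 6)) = l^2 + 5*l - 6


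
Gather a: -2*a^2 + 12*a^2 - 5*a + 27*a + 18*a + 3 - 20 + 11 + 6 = 10*a^2 + 40*a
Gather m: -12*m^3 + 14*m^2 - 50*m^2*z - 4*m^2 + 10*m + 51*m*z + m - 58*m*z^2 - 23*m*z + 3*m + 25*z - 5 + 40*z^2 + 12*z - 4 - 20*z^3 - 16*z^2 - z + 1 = -12*m^3 + m^2*(10 - 50*z) + m*(-58*z^2 + 28*z + 14) - 20*z^3 + 24*z^2 + 36*z - 8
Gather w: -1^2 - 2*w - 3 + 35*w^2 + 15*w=35*w^2 + 13*w - 4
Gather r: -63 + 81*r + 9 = 81*r - 54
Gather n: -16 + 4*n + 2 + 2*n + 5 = 6*n - 9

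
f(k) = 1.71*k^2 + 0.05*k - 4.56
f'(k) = 3.42*k + 0.05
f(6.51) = 68.24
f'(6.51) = 22.31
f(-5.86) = 53.87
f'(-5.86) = -19.99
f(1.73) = 0.64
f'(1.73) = 5.97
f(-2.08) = 2.73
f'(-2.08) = -7.06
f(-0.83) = -3.42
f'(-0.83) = -2.79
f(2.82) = 9.18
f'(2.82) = 9.69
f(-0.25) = -4.47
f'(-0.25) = -0.80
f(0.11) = -4.53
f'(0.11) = 0.43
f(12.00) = 242.28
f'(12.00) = 41.09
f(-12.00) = 241.08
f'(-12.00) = -40.99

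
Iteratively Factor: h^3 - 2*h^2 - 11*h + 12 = (h + 3)*(h^2 - 5*h + 4) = (h - 1)*(h + 3)*(h - 4)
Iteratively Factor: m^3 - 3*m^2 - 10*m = (m + 2)*(m^2 - 5*m) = (m - 5)*(m + 2)*(m)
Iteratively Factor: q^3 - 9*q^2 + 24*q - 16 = (q - 1)*(q^2 - 8*q + 16) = (q - 4)*(q - 1)*(q - 4)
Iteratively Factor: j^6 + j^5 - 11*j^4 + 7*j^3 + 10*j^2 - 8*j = (j - 2)*(j^5 + 3*j^4 - 5*j^3 - 3*j^2 + 4*j) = (j - 2)*(j + 4)*(j^4 - j^3 - j^2 + j) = (j - 2)*(j + 1)*(j + 4)*(j^3 - 2*j^2 + j) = (j - 2)*(j - 1)*(j + 1)*(j + 4)*(j^2 - j) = j*(j - 2)*(j - 1)*(j + 1)*(j + 4)*(j - 1)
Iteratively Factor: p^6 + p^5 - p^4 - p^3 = (p + 1)*(p^5 - p^3) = p*(p + 1)*(p^4 - p^2) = p^2*(p + 1)*(p^3 - p) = p^2*(p - 1)*(p + 1)*(p^2 + p) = p^2*(p - 1)*(p + 1)^2*(p)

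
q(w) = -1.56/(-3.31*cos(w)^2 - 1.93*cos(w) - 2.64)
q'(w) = -1.56*(-6.62*sin(w)*cos(w) - 1.93*sin(w))/(-3.31*cos(w)^2 - 1.93*cos(w) - 2.64)^2 = (10.3272*cos(w) + 3.0108)*sin(w)/(3.31*cos(w)^2 + 1.93*cos(w) + 2.64)^2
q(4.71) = 0.59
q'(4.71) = -0.43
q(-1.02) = 0.34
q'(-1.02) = -0.35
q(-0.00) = 0.20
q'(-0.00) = 0.00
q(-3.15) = 0.39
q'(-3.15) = -0.00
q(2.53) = 0.48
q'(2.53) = -0.29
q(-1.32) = 0.47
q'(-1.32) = -0.49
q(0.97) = 0.33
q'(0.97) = 0.32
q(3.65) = 0.45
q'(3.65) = 0.24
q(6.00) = 0.21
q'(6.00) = -0.06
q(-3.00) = 0.39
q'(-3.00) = 0.06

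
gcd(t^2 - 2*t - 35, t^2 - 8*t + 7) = t - 7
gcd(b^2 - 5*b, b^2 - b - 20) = b - 5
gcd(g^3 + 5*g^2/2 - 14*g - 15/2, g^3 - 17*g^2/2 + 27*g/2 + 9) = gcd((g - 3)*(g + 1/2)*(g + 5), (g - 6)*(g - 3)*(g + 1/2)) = g^2 - 5*g/2 - 3/2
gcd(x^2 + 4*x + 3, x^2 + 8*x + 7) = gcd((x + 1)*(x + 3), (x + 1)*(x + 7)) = x + 1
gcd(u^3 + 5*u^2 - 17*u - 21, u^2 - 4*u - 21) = 1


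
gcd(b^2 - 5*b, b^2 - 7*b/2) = b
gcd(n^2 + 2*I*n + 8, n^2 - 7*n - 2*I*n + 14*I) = n - 2*I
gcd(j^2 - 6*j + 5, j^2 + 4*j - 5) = j - 1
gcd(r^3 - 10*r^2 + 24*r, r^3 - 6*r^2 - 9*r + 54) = r - 6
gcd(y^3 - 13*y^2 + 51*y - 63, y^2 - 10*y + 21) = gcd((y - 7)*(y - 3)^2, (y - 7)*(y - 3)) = y^2 - 10*y + 21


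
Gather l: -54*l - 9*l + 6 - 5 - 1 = -63*l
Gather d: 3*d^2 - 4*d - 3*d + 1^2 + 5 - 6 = 3*d^2 - 7*d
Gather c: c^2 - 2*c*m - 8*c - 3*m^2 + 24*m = c^2 + c*(-2*m - 8) - 3*m^2 + 24*m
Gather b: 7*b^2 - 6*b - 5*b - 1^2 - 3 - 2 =7*b^2 - 11*b - 6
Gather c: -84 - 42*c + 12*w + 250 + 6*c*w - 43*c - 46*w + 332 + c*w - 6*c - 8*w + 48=c*(7*w - 91) - 42*w + 546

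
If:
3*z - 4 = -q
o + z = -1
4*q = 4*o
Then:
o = -7/2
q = -7/2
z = 5/2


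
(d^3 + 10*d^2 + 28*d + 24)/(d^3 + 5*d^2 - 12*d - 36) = (d + 2)/(d - 3)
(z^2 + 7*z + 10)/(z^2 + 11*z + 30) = (z + 2)/(z + 6)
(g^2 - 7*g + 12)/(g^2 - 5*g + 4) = (g - 3)/(g - 1)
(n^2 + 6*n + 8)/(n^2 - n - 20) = (n + 2)/(n - 5)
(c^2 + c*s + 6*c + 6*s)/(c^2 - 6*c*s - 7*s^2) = (-c - 6)/(-c + 7*s)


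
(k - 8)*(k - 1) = k^2 - 9*k + 8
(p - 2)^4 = p^4 - 8*p^3 + 24*p^2 - 32*p + 16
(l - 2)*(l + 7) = l^2 + 5*l - 14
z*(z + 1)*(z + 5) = z^3 + 6*z^2 + 5*z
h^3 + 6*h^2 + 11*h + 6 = (h + 1)*(h + 2)*(h + 3)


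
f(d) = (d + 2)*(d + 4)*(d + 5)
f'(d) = (d + 2)*(d + 4) + (d + 2)*(d + 5) + (d + 4)*(d + 5) = 3*d^2 + 22*d + 38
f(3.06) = 287.93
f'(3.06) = 133.41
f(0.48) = 60.88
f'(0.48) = 49.25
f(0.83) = 79.69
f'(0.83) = 58.33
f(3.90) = 414.83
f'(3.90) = 169.43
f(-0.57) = 21.73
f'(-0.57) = 26.43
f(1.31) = 110.91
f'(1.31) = 71.97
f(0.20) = 48.05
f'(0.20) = 42.52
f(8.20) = 1642.61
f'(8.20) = 420.12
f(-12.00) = -560.00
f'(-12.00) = 206.00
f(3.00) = 280.00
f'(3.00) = 131.00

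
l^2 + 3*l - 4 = (l - 1)*(l + 4)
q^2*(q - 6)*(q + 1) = q^4 - 5*q^3 - 6*q^2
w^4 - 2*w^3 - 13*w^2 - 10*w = w*(w - 5)*(w + 1)*(w + 2)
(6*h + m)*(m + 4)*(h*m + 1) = 6*h^2*m^2 + 24*h^2*m + h*m^3 + 4*h*m^2 + 6*h*m + 24*h + m^2 + 4*m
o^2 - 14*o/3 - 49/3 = (o - 7)*(o + 7/3)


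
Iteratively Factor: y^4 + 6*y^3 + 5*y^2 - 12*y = (y + 4)*(y^3 + 2*y^2 - 3*y) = (y - 1)*(y + 4)*(y^2 + 3*y) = y*(y - 1)*(y + 4)*(y + 3)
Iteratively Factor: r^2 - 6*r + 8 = (r - 4)*(r - 2)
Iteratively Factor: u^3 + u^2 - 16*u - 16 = (u + 1)*(u^2 - 16) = (u - 4)*(u + 1)*(u + 4)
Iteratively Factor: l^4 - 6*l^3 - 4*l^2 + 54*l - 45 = (l - 3)*(l^3 - 3*l^2 - 13*l + 15) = (l - 5)*(l - 3)*(l^2 + 2*l - 3) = (l - 5)*(l - 3)*(l - 1)*(l + 3)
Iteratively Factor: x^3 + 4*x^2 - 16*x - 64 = (x + 4)*(x^2 - 16) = (x - 4)*(x + 4)*(x + 4)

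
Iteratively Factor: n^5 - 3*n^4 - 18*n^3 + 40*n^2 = (n)*(n^4 - 3*n^3 - 18*n^2 + 40*n) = n*(n - 5)*(n^3 + 2*n^2 - 8*n) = n*(n - 5)*(n - 2)*(n^2 + 4*n) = n^2*(n - 5)*(n - 2)*(n + 4)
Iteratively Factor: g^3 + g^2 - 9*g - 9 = (g - 3)*(g^2 + 4*g + 3) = (g - 3)*(g + 1)*(g + 3)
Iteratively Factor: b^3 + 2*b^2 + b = (b + 1)*(b^2 + b) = (b + 1)^2*(b)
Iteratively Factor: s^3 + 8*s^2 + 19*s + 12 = (s + 1)*(s^2 + 7*s + 12) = (s + 1)*(s + 4)*(s + 3)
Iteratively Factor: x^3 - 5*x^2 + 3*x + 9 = (x - 3)*(x^2 - 2*x - 3) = (x - 3)*(x + 1)*(x - 3)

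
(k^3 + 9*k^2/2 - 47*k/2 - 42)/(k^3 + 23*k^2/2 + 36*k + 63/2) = (k - 4)/(k + 3)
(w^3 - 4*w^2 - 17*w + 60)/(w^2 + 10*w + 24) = (w^2 - 8*w + 15)/(w + 6)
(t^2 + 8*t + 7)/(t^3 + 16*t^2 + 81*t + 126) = (t + 1)/(t^2 + 9*t + 18)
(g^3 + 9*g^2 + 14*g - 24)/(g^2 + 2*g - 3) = (g^2 + 10*g + 24)/(g + 3)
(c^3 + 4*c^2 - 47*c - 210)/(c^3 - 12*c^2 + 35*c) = (c^2 + 11*c + 30)/(c*(c - 5))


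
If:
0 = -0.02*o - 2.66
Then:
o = -133.00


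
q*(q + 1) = q^2 + q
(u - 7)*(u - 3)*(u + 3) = u^3 - 7*u^2 - 9*u + 63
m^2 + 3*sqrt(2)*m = m*(m + 3*sqrt(2))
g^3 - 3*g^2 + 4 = (g - 2)^2*(g + 1)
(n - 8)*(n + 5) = n^2 - 3*n - 40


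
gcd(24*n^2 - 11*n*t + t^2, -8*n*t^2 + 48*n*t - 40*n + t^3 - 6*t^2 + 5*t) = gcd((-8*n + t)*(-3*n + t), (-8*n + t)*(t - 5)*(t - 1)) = -8*n + t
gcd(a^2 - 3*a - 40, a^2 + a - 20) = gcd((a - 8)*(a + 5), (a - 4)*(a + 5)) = a + 5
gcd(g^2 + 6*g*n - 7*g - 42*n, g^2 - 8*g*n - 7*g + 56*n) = g - 7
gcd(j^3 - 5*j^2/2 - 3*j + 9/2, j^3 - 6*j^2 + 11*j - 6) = j^2 - 4*j + 3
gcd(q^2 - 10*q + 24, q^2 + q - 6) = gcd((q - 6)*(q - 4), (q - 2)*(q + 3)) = 1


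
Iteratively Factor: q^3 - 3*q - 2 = (q - 2)*(q^2 + 2*q + 1) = (q - 2)*(q + 1)*(q + 1)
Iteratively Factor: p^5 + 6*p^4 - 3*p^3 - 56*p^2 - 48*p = (p + 4)*(p^4 + 2*p^3 - 11*p^2 - 12*p) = p*(p + 4)*(p^3 + 2*p^2 - 11*p - 12) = p*(p + 1)*(p + 4)*(p^2 + p - 12) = p*(p - 3)*(p + 1)*(p + 4)*(p + 4)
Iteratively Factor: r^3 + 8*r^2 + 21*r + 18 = (r + 3)*(r^2 + 5*r + 6) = (r + 2)*(r + 3)*(r + 3)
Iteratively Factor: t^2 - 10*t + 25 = (t - 5)*(t - 5)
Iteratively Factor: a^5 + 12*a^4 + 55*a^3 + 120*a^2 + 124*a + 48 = (a + 3)*(a^4 + 9*a^3 + 28*a^2 + 36*a + 16) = (a + 2)*(a + 3)*(a^3 + 7*a^2 + 14*a + 8) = (a + 2)^2*(a + 3)*(a^2 + 5*a + 4) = (a + 2)^2*(a + 3)*(a + 4)*(a + 1)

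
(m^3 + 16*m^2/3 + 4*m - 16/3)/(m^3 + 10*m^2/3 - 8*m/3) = (m + 2)/m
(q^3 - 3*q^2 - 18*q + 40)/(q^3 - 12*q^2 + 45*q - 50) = (q + 4)/(q - 5)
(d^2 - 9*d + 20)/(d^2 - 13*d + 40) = (d - 4)/(d - 8)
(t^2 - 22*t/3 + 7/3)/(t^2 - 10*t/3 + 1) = (t - 7)/(t - 3)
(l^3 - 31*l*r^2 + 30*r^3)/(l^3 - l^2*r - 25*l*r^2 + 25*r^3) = (l + 6*r)/(l + 5*r)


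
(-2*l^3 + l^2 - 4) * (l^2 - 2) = -2*l^5 + l^4 + 4*l^3 - 6*l^2 + 8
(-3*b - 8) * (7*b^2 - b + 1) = -21*b^3 - 53*b^2 + 5*b - 8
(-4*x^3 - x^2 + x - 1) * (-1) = 4*x^3 + x^2 - x + 1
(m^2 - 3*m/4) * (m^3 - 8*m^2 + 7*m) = m^5 - 35*m^4/4 + 13*m^3 - 21*m^2/4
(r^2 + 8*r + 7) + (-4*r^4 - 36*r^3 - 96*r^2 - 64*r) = -4*r^4 - 36*r^3 - 95*r^2 - 56*r + 7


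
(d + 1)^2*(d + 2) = d^3 + 4*d^2 + 5*d + 2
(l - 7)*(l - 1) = l^2 - 8*l + 7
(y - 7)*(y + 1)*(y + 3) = y^3 - 3*y^2 - 25*y - 21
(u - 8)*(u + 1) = u^2 - 7*u - 8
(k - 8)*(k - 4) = k^2 - 12*k + 32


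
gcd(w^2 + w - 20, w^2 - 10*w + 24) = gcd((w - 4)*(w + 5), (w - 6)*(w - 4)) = w - 4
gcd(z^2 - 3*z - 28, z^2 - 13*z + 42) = z - 7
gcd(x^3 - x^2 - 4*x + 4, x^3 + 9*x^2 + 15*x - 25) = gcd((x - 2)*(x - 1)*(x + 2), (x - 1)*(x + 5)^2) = x - 1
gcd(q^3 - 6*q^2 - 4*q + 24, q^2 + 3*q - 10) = q - 2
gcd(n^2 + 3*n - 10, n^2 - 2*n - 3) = 1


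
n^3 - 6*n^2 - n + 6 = (n - 6)*(n - 1)*(n + 1)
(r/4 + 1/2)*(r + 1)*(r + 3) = r^3/4 + 3*r^2/2 + 11*r/4 + 3/2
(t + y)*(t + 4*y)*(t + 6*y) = t^3 + 11*t^2*y + 34*t*y^2 + 24*y^3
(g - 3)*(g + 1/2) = g^2 - 5*g/2 - 3/2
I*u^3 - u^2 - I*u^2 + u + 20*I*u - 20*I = (u - 4*I)*(u + 5*I)*(I*u - I)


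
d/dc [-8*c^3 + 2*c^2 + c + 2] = -24*c^2 + 4*c + 1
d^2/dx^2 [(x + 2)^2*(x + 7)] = 6*x + 22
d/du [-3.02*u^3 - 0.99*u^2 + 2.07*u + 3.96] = -9.06*u^2 - 1.98*u + 2.07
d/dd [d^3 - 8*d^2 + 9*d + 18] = 3*d^2 - 16*d + 9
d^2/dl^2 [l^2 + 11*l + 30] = 2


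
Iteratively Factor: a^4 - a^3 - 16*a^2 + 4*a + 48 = (a - 2)*(a^3 + a^2 - 14*a - 24) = (a - 2)*(a + 2)*(a^2 - a - 12) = (a - 4)*(a - 2)*(a + 2)*(a + 3)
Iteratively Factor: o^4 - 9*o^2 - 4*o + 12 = (o - 3)*(o^3 + 3*o^2 - 4) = (o - 3)*(o + 2)*(o^2 + o - 2) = (o - 3)*(o - 1)*(o + 2)*(o + 2)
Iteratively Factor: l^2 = (l)*(l)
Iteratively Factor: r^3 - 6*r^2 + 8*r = (r)*(r^2 - 6*r + 8) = r*(r - 2)*(r - 4)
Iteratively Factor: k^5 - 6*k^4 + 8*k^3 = (k)*(k^4 - 6*k^3 + 8*k^2) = k^2*(k^3 - 6*k^2 + 8*k) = k^2*(k - 2)*(k^2 - 4*k) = k^2*(k - 4)*(k - 2)*(k)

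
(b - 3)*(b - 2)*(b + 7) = b^3 + 2*b^2 - 29*b + 42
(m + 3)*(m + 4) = m^2 + 7*m + 12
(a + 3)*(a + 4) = a^2 + 7*a + 12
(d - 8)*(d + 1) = d^2 - 7*d - 8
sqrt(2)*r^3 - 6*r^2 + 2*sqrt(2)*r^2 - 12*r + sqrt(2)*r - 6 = (r + 1)*(r - 3*sqrt(2))*(sqrt(2)*r + sqrt(2))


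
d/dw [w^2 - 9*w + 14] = 2*w - 9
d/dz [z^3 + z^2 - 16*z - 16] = 3*z^2 + 2*z - 16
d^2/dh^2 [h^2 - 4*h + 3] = 2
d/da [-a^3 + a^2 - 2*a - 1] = -3*a^2 + 2*a - 2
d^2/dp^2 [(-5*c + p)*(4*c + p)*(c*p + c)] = 2*c*(-c + 3*p + 1)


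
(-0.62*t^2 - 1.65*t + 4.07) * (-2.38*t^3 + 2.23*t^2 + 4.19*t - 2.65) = 1.4756*t^5 + 2.5444*t^4 - 15.9639*t^3 + 3.8056*t^2 + 21.4258*t - 10.7855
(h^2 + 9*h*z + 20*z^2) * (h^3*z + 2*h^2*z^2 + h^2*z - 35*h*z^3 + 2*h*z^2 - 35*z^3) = h^5*z + 11*h^4*z^2 + h^4*z + 3*h^3*z^3 + 11*h^3*z^2 - 275*h^2*z^4 + 3*h^2*z^3 - 700*h*z^5 - 275*h*z^4 - 700*z^5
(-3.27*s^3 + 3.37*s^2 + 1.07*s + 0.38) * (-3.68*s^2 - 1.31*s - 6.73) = 12.0336*s^5 - 8.1179*s^4 + 13.6548*s^3 - 25.4802*s^2 - 7.6989*s - 2.5574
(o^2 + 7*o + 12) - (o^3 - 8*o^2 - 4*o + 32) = -o^3 + 9*o^2 + 11*o - 20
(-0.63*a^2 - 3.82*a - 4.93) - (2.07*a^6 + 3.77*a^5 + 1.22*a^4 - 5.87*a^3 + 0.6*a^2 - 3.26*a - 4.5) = -2.07*a^6 - 3.77*a^5 - 1.22*a^4 + 5.87*a^3 - 1.23*a^2 - 0.56*a - 0.43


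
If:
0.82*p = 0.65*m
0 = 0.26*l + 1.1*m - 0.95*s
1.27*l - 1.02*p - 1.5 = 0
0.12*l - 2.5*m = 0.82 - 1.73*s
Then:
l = 0.54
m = -1.00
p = -0.79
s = -1.01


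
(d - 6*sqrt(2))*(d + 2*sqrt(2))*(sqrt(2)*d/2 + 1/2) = sqrt(2)*d^3/2 - 7*d^2/2 - 14*sqrt(2)*d - 12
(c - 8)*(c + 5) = c^2 - 3*c - 40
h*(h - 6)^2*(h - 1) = h^4 - 13*h^3 + 48*h^2 - 36*h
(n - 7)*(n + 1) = n^2 - 6*n - 7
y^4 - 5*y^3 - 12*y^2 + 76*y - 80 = (y - 5)*(y - 2)^2*(y + 4)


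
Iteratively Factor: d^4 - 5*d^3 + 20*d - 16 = (d - 4)*(d^3 - d^2 - 4*d + 4) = (d - 4)*(d + 2)*(d^2 - 3*d + 2) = (d - 4)*(d - 2)*(d + 2)*(d - 1)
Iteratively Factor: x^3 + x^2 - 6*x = (x + 3)*(x^2 - 2*x) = (x - 2)*(x + 3)*(x)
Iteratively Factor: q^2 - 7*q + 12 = (q - 4)*(q - 3)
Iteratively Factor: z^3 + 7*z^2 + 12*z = (z)*(z^2 + 7*z + 12) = z*(z + 3)*(z + 4)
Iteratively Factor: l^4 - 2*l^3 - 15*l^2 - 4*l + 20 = (l - 5)*(l^3 + 3*l^2 - 4) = (l - 5)*(l + 2)*(l^2 + l - 2) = (l - 5)*(l - 1)*(l + 2)*(l + 2)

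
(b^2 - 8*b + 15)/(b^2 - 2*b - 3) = (b - 5)/(b + 1)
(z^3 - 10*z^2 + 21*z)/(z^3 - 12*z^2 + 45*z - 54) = z*(z - 7)/(z^2 - 9*z + 18)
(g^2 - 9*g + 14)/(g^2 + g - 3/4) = 4*(g^2 - 9*g + 14)/(4*g^2 + 4*g - 3)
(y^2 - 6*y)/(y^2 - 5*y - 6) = y/(y + 1)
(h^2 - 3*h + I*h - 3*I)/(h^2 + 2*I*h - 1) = (h - 3)/(h + I)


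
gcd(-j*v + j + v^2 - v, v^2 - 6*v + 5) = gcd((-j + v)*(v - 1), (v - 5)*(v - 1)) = v - 1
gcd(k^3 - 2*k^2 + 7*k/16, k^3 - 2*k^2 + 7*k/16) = k^3 - 2*k^2 + 7*k/16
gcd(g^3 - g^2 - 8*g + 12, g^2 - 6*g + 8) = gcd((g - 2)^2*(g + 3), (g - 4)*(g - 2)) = g - 2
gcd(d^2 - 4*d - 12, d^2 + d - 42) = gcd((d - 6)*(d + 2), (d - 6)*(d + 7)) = d - 6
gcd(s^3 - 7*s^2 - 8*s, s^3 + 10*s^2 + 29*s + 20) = s + 1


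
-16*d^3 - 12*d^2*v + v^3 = (-4*d + v)*(2*d + v)^2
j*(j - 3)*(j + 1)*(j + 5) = j^4 + 3*j^3 - 13*j^2 - 15*j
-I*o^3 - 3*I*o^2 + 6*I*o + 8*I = (o - 2)*(o + 4)*(-I*o - I)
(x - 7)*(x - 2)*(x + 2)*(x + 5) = x^4 - 2*x^3 - 39*x^2 + 8*x + 140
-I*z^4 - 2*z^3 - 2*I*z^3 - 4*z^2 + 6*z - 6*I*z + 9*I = (z - 1)*(z + 3)*(z - 3*I)*(-I*z + 1)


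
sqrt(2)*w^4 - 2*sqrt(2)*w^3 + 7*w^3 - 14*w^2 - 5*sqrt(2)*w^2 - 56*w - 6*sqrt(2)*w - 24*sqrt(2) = (w - 4)*(w + 2)*(w + 3*sqrt(2))*(sqrt(2)*w + 1)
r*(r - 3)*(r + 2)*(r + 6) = r^4 + 5*r^3 - 12*r^2 - 36*r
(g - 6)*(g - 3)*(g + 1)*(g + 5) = g^4 - 3*g^3 - 31*g^2 + 63*g + 90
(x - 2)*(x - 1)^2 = x^3 - 4*x^2 + 5*x - 2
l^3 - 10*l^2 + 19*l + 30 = (l - 6)*(l - 5)*(l + 1)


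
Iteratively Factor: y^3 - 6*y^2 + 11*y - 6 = (y - 3)*(y^2 - 3*y + 2) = (y - 3)*(y - 2)*(y - 1)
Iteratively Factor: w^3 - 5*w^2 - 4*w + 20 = (w - 2)*(w^2 - 3*w - 10) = (w - 2)*(w + 2)*(w - 5)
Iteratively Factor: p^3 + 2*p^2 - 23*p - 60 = (p - 5)*(p^2 + 7*p + 12) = (p - 5)*(p + 4)*(p + 3)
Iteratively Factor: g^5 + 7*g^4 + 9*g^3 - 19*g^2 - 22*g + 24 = (g + 4)*(g^4 + 3*g^3 - 3*g^2 - 7*g + 6) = (g + 3)*(g + 4)*(g^3 - 3*g + 2) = (g + 2)*(g + 3)*(g + 4)*(g^2 - 2*g + 1) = (g - 1)*(g + 2)*(g + 3)*(g + 4)*(g - 1)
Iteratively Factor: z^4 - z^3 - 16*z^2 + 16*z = (z + 4)*(z^3 - 5*z^2 + 4*z) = z*(z + 4)*(z^2 - 5*z + 4) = z*(z - 1)*(z + 4)*(z - 4)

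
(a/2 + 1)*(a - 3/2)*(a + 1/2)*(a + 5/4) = a^4/2 + 9*a^3/8 - 3*a^2/4 - 79*a/32 - 15/16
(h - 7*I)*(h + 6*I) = h^2 - I*h + 42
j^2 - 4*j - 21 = (j - 7)*(j + 3)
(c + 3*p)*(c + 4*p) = c^2 + 7*c*p + 12*p^2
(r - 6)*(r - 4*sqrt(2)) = r^2 - 6*r - 4*sqrt(2)*r + 24*sqrt(2)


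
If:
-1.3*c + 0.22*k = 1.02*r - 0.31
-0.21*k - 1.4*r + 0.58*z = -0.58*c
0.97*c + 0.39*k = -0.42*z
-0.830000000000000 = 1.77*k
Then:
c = -0.07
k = -0.47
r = 0.29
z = 0.59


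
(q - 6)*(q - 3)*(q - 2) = q^3 - 11*q^2 + 36*q - 36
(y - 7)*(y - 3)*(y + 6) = y^3 - 4*y^2 - 39*y + 126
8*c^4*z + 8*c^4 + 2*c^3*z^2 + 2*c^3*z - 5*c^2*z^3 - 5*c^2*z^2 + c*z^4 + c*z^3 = (-4*c + z)*(-2*c + z)*(c + z)*(c*z + c)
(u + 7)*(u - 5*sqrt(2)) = u^2 - 5*sqrt(2)*u + 7*u - 35*sqrt(2)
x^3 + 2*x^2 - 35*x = x*(x - 5)*(x + 7)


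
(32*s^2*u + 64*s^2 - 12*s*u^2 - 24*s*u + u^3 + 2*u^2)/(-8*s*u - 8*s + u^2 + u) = (-4*s*u - 8*s + u^2 + 2*u)/(u + 1)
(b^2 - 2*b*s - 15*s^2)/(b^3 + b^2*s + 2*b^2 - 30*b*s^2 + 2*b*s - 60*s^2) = (b + 3*s)/(b^2 + 6*b*s + 2*b + 12*s)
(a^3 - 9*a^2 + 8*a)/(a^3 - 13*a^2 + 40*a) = (a - 1)/(a - 5)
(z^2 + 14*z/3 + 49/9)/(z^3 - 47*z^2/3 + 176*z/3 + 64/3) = (9*z^2 + 42*z + 49)/(3*(3*z^3 - 47*z^2 + 176*z + 64))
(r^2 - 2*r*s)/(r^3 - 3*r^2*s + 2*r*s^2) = 1/(r - s)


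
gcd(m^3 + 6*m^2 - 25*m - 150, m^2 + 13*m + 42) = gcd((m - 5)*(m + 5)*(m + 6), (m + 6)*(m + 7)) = m + 6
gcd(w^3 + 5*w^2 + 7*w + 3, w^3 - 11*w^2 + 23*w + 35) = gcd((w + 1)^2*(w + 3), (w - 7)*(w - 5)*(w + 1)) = w + 1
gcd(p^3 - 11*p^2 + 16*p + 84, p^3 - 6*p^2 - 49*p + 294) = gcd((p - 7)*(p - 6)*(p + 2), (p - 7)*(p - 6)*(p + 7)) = p^2 - 13*p + 42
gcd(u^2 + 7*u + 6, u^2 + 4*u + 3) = u + 1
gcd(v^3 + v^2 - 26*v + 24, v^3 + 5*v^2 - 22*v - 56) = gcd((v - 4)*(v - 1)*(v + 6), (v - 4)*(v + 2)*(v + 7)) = v - 4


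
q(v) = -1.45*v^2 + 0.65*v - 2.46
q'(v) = 0.65 - 2.9*v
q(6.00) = -50.76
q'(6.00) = -16.75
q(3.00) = -13.56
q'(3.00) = -8.05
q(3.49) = -17.85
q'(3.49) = -9.47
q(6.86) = -66.24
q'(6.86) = -19.24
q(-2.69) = -14.70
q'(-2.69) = 8.45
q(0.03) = -2.44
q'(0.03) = 0.56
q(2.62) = -10.71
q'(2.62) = -6.95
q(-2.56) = -13.63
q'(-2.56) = 8.07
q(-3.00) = -17.46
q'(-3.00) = 9.35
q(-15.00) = -338.46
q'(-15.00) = 44.15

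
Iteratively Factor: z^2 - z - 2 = (z + 1)*(z - 2)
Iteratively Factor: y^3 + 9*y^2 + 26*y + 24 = (y + 2)*(y^2 + 7*y + 12) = (y + 2)*(y + 3)*(y + 4)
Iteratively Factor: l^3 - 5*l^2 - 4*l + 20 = (l - 2)*(l^2 - 3*l - 10) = (l - 5)*(l - 2)*(l + 2)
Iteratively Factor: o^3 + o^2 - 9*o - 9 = (o + 1)*(o^2 - 9) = (o + 1)*(o + 3)*(o - 3)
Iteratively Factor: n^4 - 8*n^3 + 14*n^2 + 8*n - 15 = (n - 3)*(n^3 - 5*n^2 - n + 5) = (n - 3)*(n + 1)*(n^2 - 6*n + 5) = (n - 5)*(n - 3)*(n + 1)*(n - 1)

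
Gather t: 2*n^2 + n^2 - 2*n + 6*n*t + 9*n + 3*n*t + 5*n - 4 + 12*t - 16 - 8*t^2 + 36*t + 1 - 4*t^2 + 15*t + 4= 3*n^2 + 12*n - 12*t^2 + t*(9*n + 63) - 15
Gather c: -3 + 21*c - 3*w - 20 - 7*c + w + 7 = 14*c - 2*w - 16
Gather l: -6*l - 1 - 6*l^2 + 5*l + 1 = -6*l^2 - l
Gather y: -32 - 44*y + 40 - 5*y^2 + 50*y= -5*y^2 + 6*y + 8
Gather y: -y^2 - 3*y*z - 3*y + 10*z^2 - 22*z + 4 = -y^2 + y*(-3*z - 3) + 10*z^2 - 22*z + 4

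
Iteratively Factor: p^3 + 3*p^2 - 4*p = (p - 1)*(p^2 + 4*p) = p*(p - 1)*(p + 4)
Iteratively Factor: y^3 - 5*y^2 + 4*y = (y - 1)*(y^2 - 4*y) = y*(y - 1)*(y - 4)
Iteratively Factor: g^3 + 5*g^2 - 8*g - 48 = (g + 4)*(g^2 + g - 12) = (g + 4)^2*(g - 3)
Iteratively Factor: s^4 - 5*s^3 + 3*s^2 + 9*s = (s)*(s^3 - 5*s^2 + 3*s + 9) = s*(s + 1)*(s^2 - 6*s + 9) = s*(s - 3)*(s + 1)*(s - 3)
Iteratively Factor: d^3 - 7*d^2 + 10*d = (d - 2)*(d^2 - 5*d) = (d - 5)*(d - 2)*(d)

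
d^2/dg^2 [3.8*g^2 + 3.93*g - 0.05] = 7.60000000000000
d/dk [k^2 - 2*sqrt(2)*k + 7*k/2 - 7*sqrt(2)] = 2*k - 2*sqrt(2) + 7/2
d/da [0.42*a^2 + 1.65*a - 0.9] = 0.84*a + 1.65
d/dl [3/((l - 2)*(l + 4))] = 6*(-l - 1)/(l^4 + 4*l^3 - 12*l^2 - 32*l + 64)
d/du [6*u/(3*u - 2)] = -12/(3*u - 2)^2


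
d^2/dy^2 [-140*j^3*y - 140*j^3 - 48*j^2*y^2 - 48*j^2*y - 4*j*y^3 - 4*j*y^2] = 8*j*(-12*j - 3*y - 1)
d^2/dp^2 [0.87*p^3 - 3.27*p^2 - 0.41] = 5.22*p - 6.54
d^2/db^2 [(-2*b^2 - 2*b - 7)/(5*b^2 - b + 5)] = 6*(-20*b^3 - 125*b^2 + 85*b + 36)/(125*b^6 - 75*b^5 + 390*b^4 - 151*b^3 + 390*b^2 - 75*b + 125)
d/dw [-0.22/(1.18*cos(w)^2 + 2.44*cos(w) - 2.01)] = -(0.5192*cos(w) + 0.5368)*sin(w)/(1.18*cos(w)^2 + 2.44*cos(w) - 2.01)^2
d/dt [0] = 0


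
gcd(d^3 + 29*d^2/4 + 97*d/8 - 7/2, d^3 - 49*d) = 1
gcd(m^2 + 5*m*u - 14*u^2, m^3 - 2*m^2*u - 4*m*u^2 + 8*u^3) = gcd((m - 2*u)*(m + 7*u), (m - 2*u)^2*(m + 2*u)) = -m + 2*u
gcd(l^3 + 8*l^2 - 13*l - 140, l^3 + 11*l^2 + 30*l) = l + 5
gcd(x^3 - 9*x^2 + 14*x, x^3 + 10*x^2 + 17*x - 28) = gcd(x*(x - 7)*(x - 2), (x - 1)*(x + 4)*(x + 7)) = 1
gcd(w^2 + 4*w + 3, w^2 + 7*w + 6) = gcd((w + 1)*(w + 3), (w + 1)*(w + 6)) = w + 1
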